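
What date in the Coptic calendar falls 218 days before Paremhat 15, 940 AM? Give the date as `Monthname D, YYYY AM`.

Mesori 13, 939 AM

JDN of Paremhat 15, 940 AM = 2168194.
2168194 − 218 = 2167976.
JDN 2167976 in the Coptic calendar is Mesori 13, 939 AM.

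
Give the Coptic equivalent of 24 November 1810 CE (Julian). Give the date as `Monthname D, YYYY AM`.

The source date corresponds to 6 December 1810 in the Gregorian calendar (JDN 2382488).
That day falls on 28 Hathor 1527 AM in the Coptic calendar.

Hathor 28, 1527 AM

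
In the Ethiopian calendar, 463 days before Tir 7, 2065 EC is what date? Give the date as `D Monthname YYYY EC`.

29 Meskerem 2064 EC

JDN of Tir 7, 2065 EC = 2478223.
2478223 − 463 = 2477760.
JDN 2477760 in the Ethiopian calendar is 29 Meskerem 2064 EC.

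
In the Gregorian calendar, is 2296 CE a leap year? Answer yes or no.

2296 is divisible by 4 and not by 100, so it is a leap year.

yes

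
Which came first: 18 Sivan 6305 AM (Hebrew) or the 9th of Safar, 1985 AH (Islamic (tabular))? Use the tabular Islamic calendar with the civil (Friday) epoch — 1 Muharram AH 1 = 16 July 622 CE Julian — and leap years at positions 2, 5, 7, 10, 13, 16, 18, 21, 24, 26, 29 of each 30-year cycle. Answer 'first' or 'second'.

first

First date → JDN 2650753; second date → JDN 2651541.
JDN 2650753 < JDN 2651541, so the first date is earlier.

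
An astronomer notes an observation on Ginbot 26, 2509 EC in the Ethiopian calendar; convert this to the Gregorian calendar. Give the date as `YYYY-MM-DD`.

2517-06-07

Both dates share Julian Day Number 2640533; in the Gregorian calendar that is 7 June 2517 CE.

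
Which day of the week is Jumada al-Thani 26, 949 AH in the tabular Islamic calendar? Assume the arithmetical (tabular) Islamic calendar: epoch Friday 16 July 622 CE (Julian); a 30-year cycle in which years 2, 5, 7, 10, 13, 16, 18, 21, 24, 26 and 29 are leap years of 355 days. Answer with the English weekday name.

Equivalently 17 October 1542 Gregorian, JDN 2284553.
Since JDN mod 7 = 5 (0 = Monday), the day is Saturday.

Saturday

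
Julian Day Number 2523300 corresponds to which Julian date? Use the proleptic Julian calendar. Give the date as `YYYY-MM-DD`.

2196-06-02

The Gregorian equivalent of JDN 2523300 is 16 June 2196.
In the Julian calendar that day is 2196-06-02.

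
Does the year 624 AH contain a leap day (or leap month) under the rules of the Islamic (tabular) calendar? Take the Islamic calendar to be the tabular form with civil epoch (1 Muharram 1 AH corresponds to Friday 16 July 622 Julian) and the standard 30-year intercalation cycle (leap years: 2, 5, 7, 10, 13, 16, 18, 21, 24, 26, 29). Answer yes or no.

yes

Year 624 AH is year 24 of its 30-year cycle; leap positions are 2, 5, 7, 10, 13, 16, 18, 21, 24, 26, 29, so it is a leap year (355 days).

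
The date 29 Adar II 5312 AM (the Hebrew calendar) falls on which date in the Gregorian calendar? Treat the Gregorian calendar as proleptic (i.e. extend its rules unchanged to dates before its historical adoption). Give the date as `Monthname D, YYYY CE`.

April 4, 1552 CE

Julian Day Number of the source date = 2288010.
Converting JDN 2288010 to the Gregorian calendar gives 4 April 1552 CE.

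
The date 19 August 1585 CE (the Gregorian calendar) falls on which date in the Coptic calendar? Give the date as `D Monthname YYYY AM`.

16 Mesori 1301 AM

Julian Day Number of the source date = 2300200.
Converting JDN 2300200 to the Coptic calendar gives 16 Mesori 1301 AM.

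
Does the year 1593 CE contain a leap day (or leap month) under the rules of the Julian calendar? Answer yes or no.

no

1593 mod 4 = 1, so it is a common year in the Julian calendar.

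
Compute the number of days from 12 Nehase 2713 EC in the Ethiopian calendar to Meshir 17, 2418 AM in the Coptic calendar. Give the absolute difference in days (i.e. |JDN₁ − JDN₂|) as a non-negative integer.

7115

First date → JDN 2715120; second date → JDN 2708005.
The interval is |2715120 − 2708005| = 7115 days.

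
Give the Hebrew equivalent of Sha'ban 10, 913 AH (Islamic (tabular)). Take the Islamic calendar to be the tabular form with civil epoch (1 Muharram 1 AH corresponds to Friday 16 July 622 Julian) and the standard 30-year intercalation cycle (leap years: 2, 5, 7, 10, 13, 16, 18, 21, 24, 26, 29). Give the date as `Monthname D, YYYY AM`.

Both dates share Julian Day Number 2271838; in the Hebrew calendar that is 11 Tevet 5268 AM.

Tevet 11, 5268 AM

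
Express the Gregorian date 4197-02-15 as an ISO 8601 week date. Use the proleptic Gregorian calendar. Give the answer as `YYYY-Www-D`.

The weekday is Wednesday (ISO weekday 3).
That Wednesday belongs to ISO week 7 of ISO year 4197.

4197-W07-3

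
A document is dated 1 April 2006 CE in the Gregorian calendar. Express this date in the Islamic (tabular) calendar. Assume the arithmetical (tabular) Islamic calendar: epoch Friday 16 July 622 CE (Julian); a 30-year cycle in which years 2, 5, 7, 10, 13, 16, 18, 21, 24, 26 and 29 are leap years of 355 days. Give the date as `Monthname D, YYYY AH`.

Both dates share Julian Day Number 2453827; in the tabular Islamic calendar that is 2 Rabi' al-Awwal 1427 AH.

Rabi' al-Awwal 2, 1427 AH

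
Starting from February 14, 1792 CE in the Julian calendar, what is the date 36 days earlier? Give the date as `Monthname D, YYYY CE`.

January 9, 1792 CE

Counting 36 days back from JDN 2375630 reaches JDN 2375594, which is January 9, 1792 CE.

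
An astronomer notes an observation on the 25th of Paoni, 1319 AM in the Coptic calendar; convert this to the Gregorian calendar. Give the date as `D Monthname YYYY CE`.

29 June 1603 CE

Both dates share Julian Day Number 2306723; in the Gregorian calendar that is 29 June 1603 CE.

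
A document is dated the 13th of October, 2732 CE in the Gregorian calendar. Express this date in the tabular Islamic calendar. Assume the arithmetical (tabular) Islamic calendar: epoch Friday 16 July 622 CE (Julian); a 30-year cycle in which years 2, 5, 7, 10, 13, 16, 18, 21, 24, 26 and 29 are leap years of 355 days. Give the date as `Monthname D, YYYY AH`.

Muharram 2, 2176 AH

Julian Day Number of the source date = 2719188.
Converting JDN 2719188 to the tabular Islamic calendar gives 2 Muharram 2176 AH.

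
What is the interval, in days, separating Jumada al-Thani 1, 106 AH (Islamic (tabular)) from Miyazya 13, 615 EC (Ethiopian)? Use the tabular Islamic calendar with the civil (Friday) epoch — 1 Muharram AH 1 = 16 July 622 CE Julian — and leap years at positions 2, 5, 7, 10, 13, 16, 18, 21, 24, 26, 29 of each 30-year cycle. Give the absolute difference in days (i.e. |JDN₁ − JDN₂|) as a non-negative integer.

37090

JDN of the first date = 1985796.
JDN of the second date = 1948706.
|1948706 − 1985796| = 37090.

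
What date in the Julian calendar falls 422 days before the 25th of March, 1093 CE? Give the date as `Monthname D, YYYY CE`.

January 28, 1092 CE

JDN of the 25th of March, 1093 CE = 2120360.
2120360 − 422 = 2119938.
JDN 2119938 in the Julian calendar is January 28, 1092 CE.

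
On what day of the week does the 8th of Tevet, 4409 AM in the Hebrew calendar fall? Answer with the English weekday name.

This is JDN 1958102 (31 December 648 Gregorian).
Since JDN mod 7 = 6 (0 = Monday), the day is Sunday.

Sunday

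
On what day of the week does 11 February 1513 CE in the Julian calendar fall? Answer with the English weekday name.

In the proleptic Gregorian calendar this is 21 February 1513 (JDN 2273723).
2273723 ≡ 4 (mod 7); counting from Monday = 0 gives Friday.

Friday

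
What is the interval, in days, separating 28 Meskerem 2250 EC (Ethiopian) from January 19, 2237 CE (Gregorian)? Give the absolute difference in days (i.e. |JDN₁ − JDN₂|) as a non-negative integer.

7569

JDN of the first date = 2545695.
JDN of the second date = 2538126.
|2538126 − 2545695| = 7569.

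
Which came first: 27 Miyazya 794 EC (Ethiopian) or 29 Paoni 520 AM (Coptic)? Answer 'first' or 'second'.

first

First date → JDN 2014100; second date → JDN 2014893.
JDN 2014100 < JDN 2014893, so the first date is earlier.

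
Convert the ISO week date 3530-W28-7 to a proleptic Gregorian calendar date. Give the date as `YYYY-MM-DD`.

ISO week 1 of 3530 is the week containing the first Thursday of 3530.
Week 28, day 7 (Sunday) lands on 3530-07-13.

3530-07-13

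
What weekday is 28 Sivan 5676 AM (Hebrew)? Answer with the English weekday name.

This is JDN 2421044 (29 June 1916 Gregorian).
JDN 2421044 mod 7 = 3, and JDN 0 was a Monday, so this is a Thursday.

Thursday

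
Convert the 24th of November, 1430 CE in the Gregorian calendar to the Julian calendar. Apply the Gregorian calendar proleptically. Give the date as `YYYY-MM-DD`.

1430-11-15

At this point the Julian calendar is 9 days behind the Gregorian.
24 November 1430 Gregorian − 9 days → 15 November 1430 Julian.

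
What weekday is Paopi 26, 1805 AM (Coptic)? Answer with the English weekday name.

This is JDN 2483996 (5 November 2088 Gregorian).
2483996 ≡ 4 (mod 7); counting from Monday = 0 gives Friday.

Friday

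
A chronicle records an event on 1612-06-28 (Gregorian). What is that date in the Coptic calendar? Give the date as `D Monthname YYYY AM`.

24 Paoni 1328 AM

Julian Day Number of the source date = 2310010.
Converting JDN 2310010 to the Coptic calendar gives 24 Paoni 1328 AM.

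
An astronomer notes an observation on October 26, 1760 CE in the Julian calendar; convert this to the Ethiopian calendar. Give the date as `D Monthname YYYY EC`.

The source date corresponds to 6 November 1760 in the Gregorian calendar (JDN 2364197).
That day falls on 29 Tikimt 1753 EC in the Ethiopian calendar.

29 Tikimt 1753 EC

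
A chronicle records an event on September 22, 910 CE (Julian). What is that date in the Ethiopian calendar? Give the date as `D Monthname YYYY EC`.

25 Meskerem 903 EC

The source date corresponds to 27 September 910 in the proleptic Gregorian calendar (JDN 2053700).
That day falls on 25 Meskerem 903 EC in the Ethiopian calendar.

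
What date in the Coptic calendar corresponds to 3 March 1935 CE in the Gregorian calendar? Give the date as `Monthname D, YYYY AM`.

Meshir 24, 1651 AM

Julian Day Number of the source date = 2427865.
Converting JDN 2427865 to the Coptic calendar gives 24 Meshir 1651 AM.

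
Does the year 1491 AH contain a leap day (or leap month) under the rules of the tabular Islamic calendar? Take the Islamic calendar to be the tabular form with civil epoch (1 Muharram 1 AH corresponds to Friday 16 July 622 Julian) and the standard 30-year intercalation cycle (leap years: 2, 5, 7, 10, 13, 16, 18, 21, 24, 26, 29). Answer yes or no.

Year 1491 AH is year 21 of its 30-year cycle; leap positions are 2, 5, 7, 10, 13, 16, 18, 21, 24, 26, 29, so it is a leap year (355 days).

yes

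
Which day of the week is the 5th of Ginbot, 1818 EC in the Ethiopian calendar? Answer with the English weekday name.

In the Gregorian calendar this is 12 May 1826 (JDN 2388124).
JDN 2388124 mod 7 = 4, and JDN 0 was a Monday, so this is a Friday.

Friday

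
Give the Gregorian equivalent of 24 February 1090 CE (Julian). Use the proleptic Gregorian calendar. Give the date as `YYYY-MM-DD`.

At this point the Julian calendar is 6 days behind the Gregorian.
24 February 1090 Julian + 6 days → 2 March 1090 Gregorian.

1090-03-02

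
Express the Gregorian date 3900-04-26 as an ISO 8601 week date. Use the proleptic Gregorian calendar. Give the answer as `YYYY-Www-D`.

3900-W17-4

The weekday is Thursday (ISO weekday 4).
That Thursday belongs to ISO week 17 of ISO year 3900.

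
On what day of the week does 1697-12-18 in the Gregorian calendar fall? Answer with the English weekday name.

Wednesday

JDN 2341229 mod 7 = 2, and JDN 0 was a Monday, so this is a Wednesday.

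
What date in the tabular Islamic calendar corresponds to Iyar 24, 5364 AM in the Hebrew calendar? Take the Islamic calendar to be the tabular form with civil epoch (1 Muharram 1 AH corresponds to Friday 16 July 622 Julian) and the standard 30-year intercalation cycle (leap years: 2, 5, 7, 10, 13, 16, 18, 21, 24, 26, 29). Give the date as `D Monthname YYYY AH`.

The source date corresponds to 24 May 1604 in the Gregorian calendar (JDN 2307053).
That day falls on 24 Dhu al-Hijjah 1012 AH in the tabular Islamic calendar.

24 Dhu al-Hijjah 1012 AH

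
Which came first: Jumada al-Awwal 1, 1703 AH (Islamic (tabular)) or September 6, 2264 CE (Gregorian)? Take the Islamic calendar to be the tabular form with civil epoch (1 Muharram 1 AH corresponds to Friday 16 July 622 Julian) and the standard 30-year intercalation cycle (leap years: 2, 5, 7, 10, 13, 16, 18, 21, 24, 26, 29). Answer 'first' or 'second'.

Converting both to JDN: 2551690 vs 2548218; the smaller is the second.

second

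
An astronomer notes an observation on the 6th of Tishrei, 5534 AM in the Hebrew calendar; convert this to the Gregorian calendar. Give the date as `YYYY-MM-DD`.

Both dates share Julian Day Number 2368901; in the Gregorian calendar that is 23 September 1773 CE.

1773-09-23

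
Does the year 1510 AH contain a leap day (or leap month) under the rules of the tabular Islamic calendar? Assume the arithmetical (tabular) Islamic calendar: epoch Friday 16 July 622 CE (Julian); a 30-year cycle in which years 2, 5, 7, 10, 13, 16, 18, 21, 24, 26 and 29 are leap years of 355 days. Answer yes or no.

yes

Year 1510 AH is year 10 of its 30-year cycle; leap positions are 2, 5, 7, 10, 13, 16, 18, 21, 24, 26, 29, so it is a leap year (355 days).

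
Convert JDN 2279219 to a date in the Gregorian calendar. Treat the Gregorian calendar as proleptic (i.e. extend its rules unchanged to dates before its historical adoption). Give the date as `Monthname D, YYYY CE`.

JDN 2451545 is 1 Jan 2000; 2279219 is −172326 days from there.

March 10, 1528 CE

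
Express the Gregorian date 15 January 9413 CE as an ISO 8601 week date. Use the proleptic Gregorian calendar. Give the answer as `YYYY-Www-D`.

The weekday is Friday (ISO weekday 5).
That Friday belongs to ISO week 2 of ISO year 9413.

9413-W02-5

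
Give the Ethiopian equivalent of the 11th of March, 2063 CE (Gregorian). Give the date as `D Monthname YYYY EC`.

2 Megabit 2055 EC

Julian Day Number of the source date = 2474625.
Converting JDN 2474625 to the Ethiopian calendar gives 2 Megabit 2055 EC.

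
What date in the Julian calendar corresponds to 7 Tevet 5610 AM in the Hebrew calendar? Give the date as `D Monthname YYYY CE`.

The source date corresponds to 22 December 1849 in the Gregorian calendar (JDN 2396749).
That day falls on 10 December 1849 CE in the Julian calendar.

10 December 1849 CE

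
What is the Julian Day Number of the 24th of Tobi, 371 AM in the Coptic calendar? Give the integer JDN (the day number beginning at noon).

1960315

In the proleptic Gregorian calendar the same day is 22 January 655.
JDN 2299161 is 15 October 1582 CE (Gregorian); the target day is −338846 days from there, so JDN = 1960315.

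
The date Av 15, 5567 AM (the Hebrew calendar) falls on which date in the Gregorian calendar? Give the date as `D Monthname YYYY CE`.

19 August 1807 CE

Julian Day Number of the source date = 2381283.
Converting JDN 2381283 to the Gregorian calendar gives 19 August 1807 CE.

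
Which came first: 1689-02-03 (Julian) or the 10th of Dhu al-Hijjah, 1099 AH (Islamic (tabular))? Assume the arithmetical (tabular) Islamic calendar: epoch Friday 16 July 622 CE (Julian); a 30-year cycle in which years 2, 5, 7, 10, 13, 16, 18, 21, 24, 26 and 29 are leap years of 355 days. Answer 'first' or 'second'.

Converting both to JDN: 2337999 vs 2337869; the smaller is the second.

second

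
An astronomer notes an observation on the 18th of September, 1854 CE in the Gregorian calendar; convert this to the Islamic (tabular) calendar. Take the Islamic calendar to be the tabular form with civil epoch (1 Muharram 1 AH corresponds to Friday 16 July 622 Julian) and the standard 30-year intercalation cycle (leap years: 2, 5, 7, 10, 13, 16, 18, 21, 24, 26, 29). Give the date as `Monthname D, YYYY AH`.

Dhu al-Hijjah 25, 1270 AH

Julian Day Number of the source date = 2398480.
Converting JDN 2398480 to the tabular Islamic calendar gives 25 Dhu al-Hijjah 1270 AH.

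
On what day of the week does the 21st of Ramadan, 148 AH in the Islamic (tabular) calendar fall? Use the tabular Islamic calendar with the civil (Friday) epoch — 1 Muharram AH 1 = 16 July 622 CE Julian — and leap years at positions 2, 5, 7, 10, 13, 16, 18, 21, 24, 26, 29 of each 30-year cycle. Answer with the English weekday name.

Sunday

This is JDN 2000788 (14 November 765 Gregorian).
Since JDN mod 7 = 6 (0 = Monday), the day is Sunday.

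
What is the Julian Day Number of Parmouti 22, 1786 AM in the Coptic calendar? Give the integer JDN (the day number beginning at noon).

Equivalently 30 April 2070 (Gregorian).
JDN 2451545 is 1 January 2000 CE (Gregorian); the target day is +25687 days from there, so JDN = 2477232.

2477232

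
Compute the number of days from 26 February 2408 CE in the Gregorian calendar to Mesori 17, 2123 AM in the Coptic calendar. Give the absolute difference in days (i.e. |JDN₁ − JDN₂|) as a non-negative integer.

JDN of the first date = 2600620.
JDN of the second date = 2600436.
|2600436 − 2600620| = 184.

184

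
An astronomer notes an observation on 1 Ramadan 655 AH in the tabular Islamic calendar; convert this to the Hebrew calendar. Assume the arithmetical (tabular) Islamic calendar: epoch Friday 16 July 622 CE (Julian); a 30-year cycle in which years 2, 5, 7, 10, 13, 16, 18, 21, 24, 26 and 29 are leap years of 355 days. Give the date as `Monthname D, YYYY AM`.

Julian Day Number of the source date = 2180432.
Converting JDN 2180432 to the Hebrew calendar gives 3 Tishrei 5018 AM.

Tishrei 3, 5018 AM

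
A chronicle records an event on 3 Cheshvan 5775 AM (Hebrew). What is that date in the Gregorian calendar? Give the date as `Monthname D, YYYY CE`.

October 27, 2014 CE

Julian Day Number of the source date = 2456958.
Converting JDN 2456958 to the Gregorian calendar gives 27 October 2014 CE.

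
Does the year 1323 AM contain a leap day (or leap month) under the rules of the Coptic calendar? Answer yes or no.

yes

1323 mod 4 = 3; in the Coptic calendar a year is leap when year mod 4 = 3, so it is a leap year.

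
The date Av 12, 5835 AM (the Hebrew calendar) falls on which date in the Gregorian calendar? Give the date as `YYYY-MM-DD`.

2075-07-24

Both dates share Julian Day Number 2479143; in the Gregorian calendar that is 24 July 2075 CE.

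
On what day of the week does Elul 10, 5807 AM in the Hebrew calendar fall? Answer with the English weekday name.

In the Gregorian calendar this is 1 September 2047 (JDN 2468955).
Since JDN mod 7 = 6 (0 = Monday), the day is Sunday.

Sunday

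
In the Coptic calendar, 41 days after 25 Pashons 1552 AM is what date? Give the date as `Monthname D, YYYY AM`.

The starting date is JDN 2391797; 2391797 + 41 = 2391838.
JDN 2391838 corresponds to Epip 6, 1552 AM.

Epip 6, 1552 AM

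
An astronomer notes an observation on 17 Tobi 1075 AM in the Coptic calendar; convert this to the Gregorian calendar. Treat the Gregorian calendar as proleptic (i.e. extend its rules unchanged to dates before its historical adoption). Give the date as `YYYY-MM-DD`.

Julian Day Number of the source date = 2217444.
Converting JDN 2217444 to the Gregorian calendar gives 20 January 1359 CE.

1359-01-20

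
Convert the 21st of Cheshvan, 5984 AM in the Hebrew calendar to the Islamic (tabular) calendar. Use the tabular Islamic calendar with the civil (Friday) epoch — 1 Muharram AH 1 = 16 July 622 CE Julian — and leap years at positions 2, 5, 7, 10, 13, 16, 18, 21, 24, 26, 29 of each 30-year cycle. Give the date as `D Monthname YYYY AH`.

Both dates share Julian Day Number 2533313; in the tabular Islamic calendar that is 21 Jumada al-Thani 1651 AH.

21 Jumada al-Thani 1651 AH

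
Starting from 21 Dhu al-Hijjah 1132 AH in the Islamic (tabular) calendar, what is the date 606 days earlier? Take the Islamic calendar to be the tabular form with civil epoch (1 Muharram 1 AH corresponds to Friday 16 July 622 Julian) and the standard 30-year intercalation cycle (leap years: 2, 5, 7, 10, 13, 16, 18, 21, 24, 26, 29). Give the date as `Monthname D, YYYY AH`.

Rabi' al-Thani 6, 1131 AH

Counting 606 days back from JDN 2349574 reaches JDN 2348968, which is Rabi' al-Thani 6, 1131 AH.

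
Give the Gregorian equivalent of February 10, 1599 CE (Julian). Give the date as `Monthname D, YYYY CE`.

The Julian–Gregorian offset here is 10 days (Julian trailing).
10 February 1599 Julian + 10 days → 20 February 1599 Gregorian.

February 20, 1599 CE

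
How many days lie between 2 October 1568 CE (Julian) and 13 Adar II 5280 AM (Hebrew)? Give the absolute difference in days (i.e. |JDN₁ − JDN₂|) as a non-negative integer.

JDN of the first date = 2294045.
JDN of the second date = 2276300.
|2276300 − 2294045| = 17745.

17745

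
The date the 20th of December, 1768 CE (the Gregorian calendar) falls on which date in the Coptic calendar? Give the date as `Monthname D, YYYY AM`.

Koiak 13, 1485 AM

Julian Day Number of the source date = 2367163.
Converting JDN 2367163 to the Coptic calendar gives 13 Koiak 1485 AM.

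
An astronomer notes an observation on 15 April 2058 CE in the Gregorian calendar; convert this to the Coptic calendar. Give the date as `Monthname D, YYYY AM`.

Parmouti 7, 1774 AM

Both dates share Julian Day Number 2472834; in the Coptic calendar that is 7 Parmouti 1774 AM.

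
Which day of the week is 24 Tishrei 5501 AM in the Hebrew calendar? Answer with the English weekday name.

Saturday

This is JDN 2356870 (15 October 1740 Gregorian).
2356870 ≡ 5 (mod 7); counting from Monday = 0 gives Saturday.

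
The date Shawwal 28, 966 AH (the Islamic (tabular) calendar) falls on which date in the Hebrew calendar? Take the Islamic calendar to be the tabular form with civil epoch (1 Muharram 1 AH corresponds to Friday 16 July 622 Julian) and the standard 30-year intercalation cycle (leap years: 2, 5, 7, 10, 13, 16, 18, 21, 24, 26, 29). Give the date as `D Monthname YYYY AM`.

Both dates share Julian Day Number 2290697; in the Hebrew calendar that is 30 Av 5319 AM.

30 Av 5319 AM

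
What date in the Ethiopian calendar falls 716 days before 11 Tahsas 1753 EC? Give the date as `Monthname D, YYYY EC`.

Counting 716 days back from JDN 2364239 reaches JDN 2363523, which is Tahsas 26, 1751 EC.

Tahsas 26, 1751 EC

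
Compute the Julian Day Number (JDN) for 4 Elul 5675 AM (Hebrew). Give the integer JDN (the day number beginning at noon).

2420724

In the Gregorian calendar the same day is 14 August 1915.
JDN 2299161 is 15 October 1582 CE (Gregorian); the target day is +121563 days from there, so JDN = 2420724.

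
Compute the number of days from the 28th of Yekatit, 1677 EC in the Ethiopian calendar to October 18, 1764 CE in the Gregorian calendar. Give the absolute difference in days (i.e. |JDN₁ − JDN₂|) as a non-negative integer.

First date → JDN 2336557; second date → JDN 2365639.
The interval is |2336557 − 2365639| = 29082 days.

29082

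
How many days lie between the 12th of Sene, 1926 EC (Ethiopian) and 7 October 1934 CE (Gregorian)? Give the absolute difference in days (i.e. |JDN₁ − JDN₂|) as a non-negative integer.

JDN of the first date = 2427608.
JDN of the second date = 2427718.
|2427718 − 2427608| = 110.

110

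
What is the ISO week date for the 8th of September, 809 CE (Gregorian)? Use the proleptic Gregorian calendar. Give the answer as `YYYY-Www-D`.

The weekday is Tuesday (ISO weekday 2).
That Tuesday belongs to ISO week 37 of ISO year 809.

0809-W37-2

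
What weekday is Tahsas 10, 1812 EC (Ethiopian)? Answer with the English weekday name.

In the Gregorian calendar this is 19 December 1819 (JDN 2385788).
Since JDN mod 7 = 6 (0 = Monday), the day is Sunday.

Sunday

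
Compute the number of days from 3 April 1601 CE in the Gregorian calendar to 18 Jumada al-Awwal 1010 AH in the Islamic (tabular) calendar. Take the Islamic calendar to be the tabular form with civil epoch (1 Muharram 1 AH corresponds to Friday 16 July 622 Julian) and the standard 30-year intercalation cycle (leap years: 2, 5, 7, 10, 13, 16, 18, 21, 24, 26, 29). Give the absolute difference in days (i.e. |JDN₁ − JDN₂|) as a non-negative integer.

JDN of the first date = 2305906.
JDN of the second date = 2306131.
|2306131 − 2305906| = 225.

225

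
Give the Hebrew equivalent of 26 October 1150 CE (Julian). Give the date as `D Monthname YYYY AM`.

Both dates share Julian Day Number 2141394; in the Hebrew calendar that is 4 Cheshvan 4911 AM.

4 Cheshvan 4911 AM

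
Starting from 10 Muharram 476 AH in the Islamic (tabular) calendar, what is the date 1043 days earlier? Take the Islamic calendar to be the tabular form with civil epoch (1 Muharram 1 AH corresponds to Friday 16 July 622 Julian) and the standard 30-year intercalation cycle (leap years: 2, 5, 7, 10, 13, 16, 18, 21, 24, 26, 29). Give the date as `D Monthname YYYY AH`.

30 Muharram 473 AH

Counting 1043 days back from JDN 2116773 reaches JDN 2115730, which is 30 Muharram 473 AH.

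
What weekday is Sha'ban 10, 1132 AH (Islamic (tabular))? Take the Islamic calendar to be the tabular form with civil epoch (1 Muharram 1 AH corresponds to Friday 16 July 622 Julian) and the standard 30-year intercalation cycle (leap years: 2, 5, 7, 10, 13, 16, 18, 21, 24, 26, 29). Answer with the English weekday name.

In the Gregorian calendar this is 17 June 1720 (JDN 2349445).
JDN 2349445 mod 7 = 0, and JDN 0 was a Monday, so this is a Monday.

Monday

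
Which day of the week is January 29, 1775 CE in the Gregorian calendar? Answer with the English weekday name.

Since JDN mod 7 = 6 (0 = Monday), the day is Sunday.

Sunday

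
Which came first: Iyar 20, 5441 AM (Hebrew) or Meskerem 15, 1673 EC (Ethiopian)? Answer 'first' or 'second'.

second

First date → JDN 2335161; second date → JDN 2334933.
JDN 2334933 < JDN 2335161, so the second date is earlier.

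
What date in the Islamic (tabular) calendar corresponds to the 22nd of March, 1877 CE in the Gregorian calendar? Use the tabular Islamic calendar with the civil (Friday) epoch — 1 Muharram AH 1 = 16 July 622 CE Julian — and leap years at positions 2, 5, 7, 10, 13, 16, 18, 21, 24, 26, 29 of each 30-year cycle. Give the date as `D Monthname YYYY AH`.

Julian Day Number of the source date = 2406701.
Converting JDN 2406701 to the tabular Islamic calendar gives 7 Rabi' al-Awwal 1294 AH.

7 Rabi' al-Awwal 1294 AH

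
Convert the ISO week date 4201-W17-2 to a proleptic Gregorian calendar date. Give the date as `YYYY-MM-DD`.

4201-04-21

ISO week 1 of 4201 is the week containing the first Thursday of 4201.
Week 17, day 2 (Tuesday) lands on 4201-04-21.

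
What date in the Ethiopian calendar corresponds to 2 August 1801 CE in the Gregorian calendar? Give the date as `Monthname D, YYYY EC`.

Hamle 27, 1793 EC

Julian Day Number of the source date = 2379075.
Converting JDN 2379075 to the Ethiopian calendar gives 27 Hamle 1793 EC.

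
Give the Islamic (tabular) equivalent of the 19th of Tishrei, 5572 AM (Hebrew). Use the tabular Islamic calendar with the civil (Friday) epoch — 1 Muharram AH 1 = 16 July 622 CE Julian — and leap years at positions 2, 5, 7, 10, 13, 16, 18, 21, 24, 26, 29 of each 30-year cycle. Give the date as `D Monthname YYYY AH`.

19 Ramadan 1226 AH

Both dates share Julian Day Number 2382793; in the tabular Islamic calendar that is 19 Ramadan 1226 AH.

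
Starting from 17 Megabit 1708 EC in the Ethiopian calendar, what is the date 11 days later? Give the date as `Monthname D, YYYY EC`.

Megabit 28, 1708 EC

JDN of 17 Megabit 1708 EC = 2347899.
2347899 + 11 = 2347910.
JDN 2347910 in the Ethiopian calendar is Megabit 28, 1708 EC.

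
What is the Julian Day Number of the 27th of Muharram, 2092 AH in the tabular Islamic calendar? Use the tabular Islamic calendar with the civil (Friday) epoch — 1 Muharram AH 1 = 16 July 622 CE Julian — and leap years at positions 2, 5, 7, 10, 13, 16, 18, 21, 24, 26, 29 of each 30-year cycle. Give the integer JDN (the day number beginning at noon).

In the Gregorian calendar the same day is 10 May 2651.
JDN 2400001 is 17 November 1858 CE (Gregorian), MJD 0; the target day is +289446 days from there, so JDN = 2689447.

2689447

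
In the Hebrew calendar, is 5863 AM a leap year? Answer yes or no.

yes

Hebrew year 5863 is year 11 of its 19-year Metonic cycle; leap years are at positions 3, 6, 8, 11, 14, 17, 19, so it is a leap year (13 months).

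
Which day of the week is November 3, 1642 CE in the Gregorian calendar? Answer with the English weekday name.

Since JDN mod 7 = 0 (0 = Monday), the day is Monday.

Monday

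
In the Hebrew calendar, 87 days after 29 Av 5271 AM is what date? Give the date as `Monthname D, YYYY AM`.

Cheshvan 27, 5272 AM

The starting date is JDN 2273185; 2273185 + 87 = 2273272.
JDN 2273272 corresponds to Cheshvan 27, 5272 AM.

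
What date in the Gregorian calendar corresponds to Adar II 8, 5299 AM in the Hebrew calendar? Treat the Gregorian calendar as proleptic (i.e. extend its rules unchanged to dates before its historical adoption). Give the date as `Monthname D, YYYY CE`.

March 8, 1539 CE

Julian Day Number of the source date = 2283234.
Converting JDN 2283234 to the Gregorian calendar gives 8 March 1539 CE.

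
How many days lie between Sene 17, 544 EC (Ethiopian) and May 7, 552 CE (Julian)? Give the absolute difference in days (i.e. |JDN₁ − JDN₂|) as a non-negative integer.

35

JDN of the first date = 1922838.
JDN of the second date = 1922803.
|1922803 − 1922838| = 35.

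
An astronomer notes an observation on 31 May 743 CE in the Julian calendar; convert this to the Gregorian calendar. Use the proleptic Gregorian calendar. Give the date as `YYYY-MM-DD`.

0743-06-04

The Julian–Gregorian offset here is 4 days (Julian trailing).
31 May 743 Julian + 4 days → 4 June 743 Gregorian.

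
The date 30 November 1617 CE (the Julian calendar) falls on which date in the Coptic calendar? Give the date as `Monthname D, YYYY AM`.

Julian Day Number of the source date = 2312001.
Converting JDN 2312001 to the Coptic calendar gives 4 Koiak 1334 AM.

Koiak 4, 1334 AM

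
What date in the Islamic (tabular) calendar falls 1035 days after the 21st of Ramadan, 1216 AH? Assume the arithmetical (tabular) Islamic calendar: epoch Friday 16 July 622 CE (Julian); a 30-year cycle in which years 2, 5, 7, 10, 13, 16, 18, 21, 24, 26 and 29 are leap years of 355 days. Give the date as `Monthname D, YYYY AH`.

The starting date is JDN 2379251; 2379251 + 1035 = 2380286.
JDN 2380286 corresponds to Sha'ban 21, 1219 AH.

Sha'ban 21, 1219 AH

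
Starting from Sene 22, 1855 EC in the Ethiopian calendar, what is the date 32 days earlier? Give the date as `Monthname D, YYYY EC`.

The starting date is JDN 2401685; 2401685 − 32 = 2401653.
JDN 2401653 corresponds to Ginbot 20, 1855 EC.

Ginbot 20, 1855 EC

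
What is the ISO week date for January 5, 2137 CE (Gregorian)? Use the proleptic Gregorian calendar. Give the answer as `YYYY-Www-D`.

The weekday is Saturday (ISO weekday 6).
That Saturday belongs to ISO week 1 of ISO year 2137.

2137-W01-6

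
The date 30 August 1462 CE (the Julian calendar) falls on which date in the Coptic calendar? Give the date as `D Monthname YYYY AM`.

2 Thout 1179 AM

Julian Day Number of the source date = 2255295.
Converting JDN 2255295 to the Coptic calendar gives 2 Thout 1179 AM.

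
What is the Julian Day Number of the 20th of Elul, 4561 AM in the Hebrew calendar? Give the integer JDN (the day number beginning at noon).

2013869

Equivalently 7 September 801 (proleptic Gregorian).
JDN 2451545 is 1 January 2000 CE (Gregorian); the target day is −437676 days from there, so JDN = 2013869.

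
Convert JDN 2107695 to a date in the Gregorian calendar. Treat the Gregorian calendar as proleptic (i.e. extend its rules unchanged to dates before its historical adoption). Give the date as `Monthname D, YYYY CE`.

Counting from JDN 2299161 = 15 Oct 1582 gives an offset of -191466 days.

July 28, 1058 CE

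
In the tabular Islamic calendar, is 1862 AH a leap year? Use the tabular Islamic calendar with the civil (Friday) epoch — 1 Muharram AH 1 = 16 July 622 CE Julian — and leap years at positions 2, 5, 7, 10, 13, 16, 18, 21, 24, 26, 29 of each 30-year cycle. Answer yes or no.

yes

Year 1862 AH is year 2 of its 30-year cycle; leap positions are 2, 5, 7, 10, 13, 16, 18, 21, 24, 26, 29, so it is a leap year (355 days).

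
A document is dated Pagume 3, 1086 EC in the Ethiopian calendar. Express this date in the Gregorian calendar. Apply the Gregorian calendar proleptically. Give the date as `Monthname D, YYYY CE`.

Julian Day Number of the source date = 2120879.
Converting JDN 2120879 to the Gregorian calendar gives 1 September 1094 CE.

September 1, 1094 CE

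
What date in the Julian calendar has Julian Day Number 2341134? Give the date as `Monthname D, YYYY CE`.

September 4, 1697 CE

JDN 2341134 is 14 September 1697 in the Gregorian calendar.
In the Julian calendar that day is September 4, 1697 CE.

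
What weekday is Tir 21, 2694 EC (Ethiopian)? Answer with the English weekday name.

This is JDN 2707979 (4 February 2702 Gregorian).
Since JDN mod 7 = 1 (0 = Monday), the day is Tuesday.

Tuesday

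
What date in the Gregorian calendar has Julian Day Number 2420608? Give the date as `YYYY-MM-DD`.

Counting from JDN 2299161 = 15 Oct 1582 gives an offset of 121447 days.

1915-04-20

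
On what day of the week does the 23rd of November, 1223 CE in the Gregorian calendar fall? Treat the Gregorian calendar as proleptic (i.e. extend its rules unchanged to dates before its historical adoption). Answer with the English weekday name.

Since JDN mod 7 = 3 (0 = Monday), the day is Thursday.

Thursday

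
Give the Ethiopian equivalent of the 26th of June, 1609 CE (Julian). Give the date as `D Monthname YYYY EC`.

Both dates share Julian Day Number 2308922; in the Ethiopian calendar that is 2 Hamle 1601 EC.

2 Hamle 1601 EC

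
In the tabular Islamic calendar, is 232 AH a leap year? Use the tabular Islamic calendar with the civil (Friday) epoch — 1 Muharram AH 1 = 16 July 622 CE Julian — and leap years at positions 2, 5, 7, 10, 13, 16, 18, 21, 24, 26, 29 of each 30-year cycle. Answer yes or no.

no

Year 232 AH is year 22 of its 30-year cycle; leap positions are 2, 5, 7, 10, 13, 16, 18, 21, 24, 26, 29, so it is a common year (354 days).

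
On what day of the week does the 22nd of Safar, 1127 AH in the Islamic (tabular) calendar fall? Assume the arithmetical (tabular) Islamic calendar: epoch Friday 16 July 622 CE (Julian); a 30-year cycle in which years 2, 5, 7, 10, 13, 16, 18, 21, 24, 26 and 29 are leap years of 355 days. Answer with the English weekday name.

Wednesday

In the Gregorian calendar this is 27 February 1715 (JDN 2347508).
JDN 2347508 mod 7 = 2, and JDN 0 was a Monday, so this is a Wednesday.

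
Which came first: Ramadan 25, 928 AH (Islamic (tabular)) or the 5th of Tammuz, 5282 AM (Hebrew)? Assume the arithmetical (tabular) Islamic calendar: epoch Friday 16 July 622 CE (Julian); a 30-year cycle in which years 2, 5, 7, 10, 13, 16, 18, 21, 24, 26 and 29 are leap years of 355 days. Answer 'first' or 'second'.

second

The two dates have Julian Day Numbers 2277198 and 2277149 respectively.
Since 2277149 < 2277198, the second date comes first.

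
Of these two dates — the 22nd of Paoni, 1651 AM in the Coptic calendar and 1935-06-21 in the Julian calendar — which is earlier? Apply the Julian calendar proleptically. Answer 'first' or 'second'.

Converting both to JDN: 2427983 vs 2427988; the smaller is the first.

first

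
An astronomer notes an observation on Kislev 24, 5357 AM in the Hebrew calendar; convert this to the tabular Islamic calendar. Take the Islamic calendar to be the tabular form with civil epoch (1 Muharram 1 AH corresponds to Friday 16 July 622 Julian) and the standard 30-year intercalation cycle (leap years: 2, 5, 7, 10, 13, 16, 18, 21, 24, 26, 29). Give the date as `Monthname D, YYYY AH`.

Both dates share Julian Day Number 2304336; in the tabular Islamic calendar that is 24 Rabi' al-Thani 1005 AH.

Rabi' al-Thani 24, 1005 AH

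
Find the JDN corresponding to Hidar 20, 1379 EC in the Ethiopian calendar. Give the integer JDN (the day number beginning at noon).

Equivalently 24 November 1386 (proleptic Gregorian).
JDN 2451545 is 1 January 2000 CE (Gregorian); the target day is −223931 days from there, so JDN = 2227614.

2227614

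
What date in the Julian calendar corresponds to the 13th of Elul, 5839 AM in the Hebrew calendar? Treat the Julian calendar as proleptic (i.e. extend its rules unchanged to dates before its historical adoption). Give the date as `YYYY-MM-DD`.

2079-08-27

The source date corresponds to 9 September 2079 in the Gregorian calendar (JDN 2480651).
That day falls on 27 August 2079 CE in the Julian calendar.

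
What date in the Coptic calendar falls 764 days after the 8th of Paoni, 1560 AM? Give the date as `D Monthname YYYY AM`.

JDN of the 8th of Paoni, 1560 AM = 2394732.
2394732 + 764 = 2395496.
JDN 2395496 in the Coptic calendar is 12 Epip 1562 AM.

12 Epip 1562 AM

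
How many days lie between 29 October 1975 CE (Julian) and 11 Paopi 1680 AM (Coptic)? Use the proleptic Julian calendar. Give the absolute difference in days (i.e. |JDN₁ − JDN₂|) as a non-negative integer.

4403

JDN of the first date = 2442728.
JDN of the second date = 2438325.
|2438325 − 2442728| = 4403.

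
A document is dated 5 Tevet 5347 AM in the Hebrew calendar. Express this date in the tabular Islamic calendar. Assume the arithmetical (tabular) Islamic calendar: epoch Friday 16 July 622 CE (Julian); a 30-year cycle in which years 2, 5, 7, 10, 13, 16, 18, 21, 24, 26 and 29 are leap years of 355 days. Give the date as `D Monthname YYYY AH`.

Both dates share Julian Day Number 2300684; in the tabular Islamic calendar that is 5 Muharram 995 AH.

5 Muharram 995 AH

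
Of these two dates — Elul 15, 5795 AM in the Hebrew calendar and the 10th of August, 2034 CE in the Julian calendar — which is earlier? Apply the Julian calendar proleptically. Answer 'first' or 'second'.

second

First date → JDN 2464590; second date → JDN 2464198.
JDN 2464198 < JDN 2464590, so the second date is earlier.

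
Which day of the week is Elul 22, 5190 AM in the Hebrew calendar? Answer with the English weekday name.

Sunday

Equivalently 19 September 1430 Gregorian, JDN 2243618.
JDN 2243618 mod 7 = 6, and JDN 0 was a Monday, so this is a Sunday.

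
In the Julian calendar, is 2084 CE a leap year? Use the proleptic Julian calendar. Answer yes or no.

2084 mod 4 = 0, so it is a leap year in the Julian calendar.

yes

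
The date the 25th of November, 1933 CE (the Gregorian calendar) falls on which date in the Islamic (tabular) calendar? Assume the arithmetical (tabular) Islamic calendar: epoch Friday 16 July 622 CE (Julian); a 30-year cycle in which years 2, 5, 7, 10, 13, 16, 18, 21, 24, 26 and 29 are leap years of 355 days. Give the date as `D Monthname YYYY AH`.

7 Sha'ban 1352 AH

Both dates share Julian Day Number 2427402; in the tabular Islamic calendar that is 7 Sha'ban 1352 AH.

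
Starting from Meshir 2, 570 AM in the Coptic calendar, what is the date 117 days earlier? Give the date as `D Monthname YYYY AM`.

Counting 117 days back from JDN 2033008 reaches JDN 2032891, which is 5 Paopi 570 AM.

5 Paopi 570 AM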